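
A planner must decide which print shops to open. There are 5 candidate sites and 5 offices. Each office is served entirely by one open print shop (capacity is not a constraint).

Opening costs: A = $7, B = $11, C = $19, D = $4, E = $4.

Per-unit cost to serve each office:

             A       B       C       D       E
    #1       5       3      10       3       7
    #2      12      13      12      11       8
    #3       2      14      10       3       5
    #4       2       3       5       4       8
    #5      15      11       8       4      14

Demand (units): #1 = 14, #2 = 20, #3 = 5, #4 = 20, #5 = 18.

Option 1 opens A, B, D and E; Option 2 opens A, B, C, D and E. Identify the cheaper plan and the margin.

Option 1: {A, B, D, E}: #1→B 3·14=42, #2→E 8·20=160, #3→A 2·5=10, #4→A 2·20=40, #5→D 4·18=72. Service 324; fixed 26; total 350.
Option 2: {A, B, C, D, E}: #1→B 3·14=42, #2→E 8·20=160, #3→A 2·5=10, #4→A 2·20=40, #5→D 4·18=72. Service 324; fixed 45; total 369.
Difference: |350 − 369| = 19.

Option 1 is cheaper by 19.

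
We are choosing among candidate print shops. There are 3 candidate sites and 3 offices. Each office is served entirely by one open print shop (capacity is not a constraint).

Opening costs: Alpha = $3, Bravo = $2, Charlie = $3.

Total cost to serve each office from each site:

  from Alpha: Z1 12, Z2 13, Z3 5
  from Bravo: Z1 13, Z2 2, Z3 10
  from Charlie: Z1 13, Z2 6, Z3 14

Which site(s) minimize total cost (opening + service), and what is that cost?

For any fixed open set, each office goes to its cheapest open site; total = fixed + service.
{Alpha, Bravo}: Z1→Alpha 12, Z2→Bravo 2, Z3→Alpha 5. Service 19; fixed 5; total 24.
{Alpha, Bravo, Charlie}: service 19 + fixed 8 = 27
{Bravo}: Z1→Bravo 13, Z2→Bravo 2, Z3→Bravo 10. Service 25; fixed 2; total 27.
(All 7 nonempty subsets were checked; Alpha and Bravo is lowest.)

Open Alpha and Bravo; minimum total cost 24.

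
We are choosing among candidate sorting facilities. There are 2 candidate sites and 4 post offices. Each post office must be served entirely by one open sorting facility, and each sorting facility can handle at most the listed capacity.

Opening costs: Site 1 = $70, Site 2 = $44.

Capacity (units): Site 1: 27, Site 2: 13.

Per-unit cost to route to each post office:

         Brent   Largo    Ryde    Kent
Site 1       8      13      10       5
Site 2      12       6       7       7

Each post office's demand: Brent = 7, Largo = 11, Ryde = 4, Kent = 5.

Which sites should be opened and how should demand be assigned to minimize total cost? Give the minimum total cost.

Minimum total cost: 301

Open {Site 1, Site 2}: Brent→Site 1 8·7=56, Largo→Site 2 6·11=66, Ryde→Site 1 10·4=40, Kent→Site 1 5·5=25.
Loads: Site 1 carries 16/27, Site 2 carries 11/13. Service 187; fixed 114; total 301.
Next best feasible plan costs 334.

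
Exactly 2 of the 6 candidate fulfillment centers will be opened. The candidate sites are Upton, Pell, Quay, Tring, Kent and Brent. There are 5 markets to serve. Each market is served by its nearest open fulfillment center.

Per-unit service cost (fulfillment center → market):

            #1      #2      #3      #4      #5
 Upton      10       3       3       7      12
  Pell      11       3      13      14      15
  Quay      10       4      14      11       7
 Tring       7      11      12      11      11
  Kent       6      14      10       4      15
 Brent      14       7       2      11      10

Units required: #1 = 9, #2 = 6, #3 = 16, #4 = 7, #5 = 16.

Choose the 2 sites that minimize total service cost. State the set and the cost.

Choose Kent and Brent; total service cost 316.

With exactly 2 open, each market uses its cheapest among the chosen.
{Kent, Brent}: #1→Kent 6·9=54, #2→Brent 7·6=42, #3→Brent 2·16=32, #4→Kent 4·7=28, #5→Brent 10·16=160. Service cost 316.
{Upton, Quay}: service cost 317
{Quay, Brent}: service cost 335
Among all 15 size-2 choices, {Kent, Brent} is lowest.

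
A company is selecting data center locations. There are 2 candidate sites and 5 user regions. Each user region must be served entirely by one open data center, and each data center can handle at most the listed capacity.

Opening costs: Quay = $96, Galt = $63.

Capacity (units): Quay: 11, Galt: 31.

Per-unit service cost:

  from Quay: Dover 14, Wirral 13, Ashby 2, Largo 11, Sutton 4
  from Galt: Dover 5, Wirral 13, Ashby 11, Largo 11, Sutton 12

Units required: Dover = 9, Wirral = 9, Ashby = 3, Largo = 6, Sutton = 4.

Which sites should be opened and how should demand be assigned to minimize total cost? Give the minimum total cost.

Open {Galt}: Dover→Galt 5·9=45, Wirral→Galt 13·9=117, Ashby→Galt 11·3=33, Largo→Galt 11·6=66, Sutton→Galt 12·4=48.
Loads: Galt carries 31/31. Service 309; fixed 63; total 372.
Next best feasible plan costs 409.

Minimum total cost: 372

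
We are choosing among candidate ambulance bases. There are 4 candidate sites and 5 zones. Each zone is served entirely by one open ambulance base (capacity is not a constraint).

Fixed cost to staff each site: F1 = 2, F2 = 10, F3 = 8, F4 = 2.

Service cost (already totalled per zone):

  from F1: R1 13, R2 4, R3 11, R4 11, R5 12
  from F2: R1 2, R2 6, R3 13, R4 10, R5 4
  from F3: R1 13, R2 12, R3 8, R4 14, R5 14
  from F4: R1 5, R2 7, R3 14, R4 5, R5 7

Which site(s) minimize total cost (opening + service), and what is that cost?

Open F1 and F4; minimum total cost 36.

For any fixed open set, each zone goes to its cheapest open site; total = fixed + service.
{F1, F4}: R1→F4 5, R2→F1 4, R3→F1 11, R4→F4 5, R5→F4 7. Service 32; fixed 4; total 36.
{F1, F2, F4}: service 26 + fixed 14 = 40
{F4}: R1→F4 5, R2→F4 7, R3→F4 14, R4→F4 5, R5→F4 7. Service 38; fixed 2; total 40.
{F1, F2, F3, F4}: service 23 + fixed 22 = 45
No other subset beats 36.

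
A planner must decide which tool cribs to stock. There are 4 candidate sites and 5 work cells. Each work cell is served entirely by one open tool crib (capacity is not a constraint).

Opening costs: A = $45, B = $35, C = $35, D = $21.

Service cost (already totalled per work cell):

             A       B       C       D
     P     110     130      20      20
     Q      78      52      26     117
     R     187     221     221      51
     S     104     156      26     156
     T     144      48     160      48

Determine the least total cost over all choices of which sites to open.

Minimum total cost: 227

For any fixed open set, each work cell goes to its cheapest open site; total = fixed + service.
{C, D}: P→C 20, Q→C 26, R→D 51, S→C 26, T→D 48. Service 171; fixed 56; total 227.
{B, C, D}: P→C 20, Q→C 26, R→D 51, S→C 26, T→B 48. Service 171; fixed 91; total 262.
{A, C, D}: P→C 20, Q→C 26, R→D 51, S→C 26, T→D 48. Service 171; fixed 101; total 272.
{A, B, C, D}: P→C 20, Q→C 26, R→D 51, S→C 26, T→B 48. Service 171; fixed 136; total 307.
No other subset beats 227.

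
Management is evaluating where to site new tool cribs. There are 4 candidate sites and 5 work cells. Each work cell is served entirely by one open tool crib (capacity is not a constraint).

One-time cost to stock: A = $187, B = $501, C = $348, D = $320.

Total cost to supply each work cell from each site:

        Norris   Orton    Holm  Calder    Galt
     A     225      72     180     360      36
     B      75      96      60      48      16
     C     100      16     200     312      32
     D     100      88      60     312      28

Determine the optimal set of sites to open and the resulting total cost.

For any fixed open set, each work cell goes to its cheapest open site; total = fixed + service.
{B}: Norris→B 75, Orton→B 96, Holm→B 60, Calder→B 48, Galt→B 16. Service 295; fixed 501; total 796.
{D}: service 588 + fixed 320 = 908
{A, B}: service 271 + fixed 688 = 959
{A, B, C, D}: service 215 + fixed 1356 = 1571
No other subset beats 796.

Open B only; minimum total cost 796.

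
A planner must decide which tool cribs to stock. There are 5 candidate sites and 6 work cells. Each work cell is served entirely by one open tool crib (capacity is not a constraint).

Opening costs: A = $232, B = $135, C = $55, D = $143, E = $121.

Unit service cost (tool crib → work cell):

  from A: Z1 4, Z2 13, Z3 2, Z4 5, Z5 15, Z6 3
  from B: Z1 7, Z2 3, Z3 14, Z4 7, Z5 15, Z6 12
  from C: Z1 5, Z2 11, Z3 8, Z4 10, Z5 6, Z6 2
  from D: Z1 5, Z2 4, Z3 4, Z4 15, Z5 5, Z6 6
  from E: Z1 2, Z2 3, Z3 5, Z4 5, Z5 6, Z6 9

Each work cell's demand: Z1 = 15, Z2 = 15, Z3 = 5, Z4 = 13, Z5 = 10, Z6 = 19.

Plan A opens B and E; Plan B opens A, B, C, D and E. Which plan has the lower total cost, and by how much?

Plan A: {B, E}: Z1→E 2·15=30, Z2→B 3·15=45, Z3→E 5·5=25, Z4→E 5·13=65, Z5→E 6·10=60, Z6→E 9·19=171. Service 396; fixed 256; total 652.
Plan B: {A, B, C, D, E}: Z1→E 2·15=30, Z2→B 3·15=45, Z3→A 2·5=10, Z4→A 5·13=65, Z5→D 5·10=50, Z6→C 2·19=38. Service 238; fixed 686; total 924.
Difference: |652 − 924| = 272.

Plan A is cheaper by 272.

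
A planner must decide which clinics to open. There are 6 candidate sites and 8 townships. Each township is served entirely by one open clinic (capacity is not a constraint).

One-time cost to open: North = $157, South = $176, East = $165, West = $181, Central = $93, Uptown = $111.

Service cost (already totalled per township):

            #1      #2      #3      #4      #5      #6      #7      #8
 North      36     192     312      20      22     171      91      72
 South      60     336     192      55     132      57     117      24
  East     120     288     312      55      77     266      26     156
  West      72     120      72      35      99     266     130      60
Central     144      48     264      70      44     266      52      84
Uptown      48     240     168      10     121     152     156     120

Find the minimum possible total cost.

For any fixed open set, each township goes to its cheapest open site; total = fixed + service.
{South, Central}: #1→South 60, #2→Central 48, #3→South 192, #4→South 55, #5→Central 44, #6→South 57, #7→Central 52, #8→South 24. Service 532; fixed 269; total 801.
{Central, Uptown}: service 606 + fixed 204 = 810
{South, Central, Uptown}: service 451 + fixed 380 = 831
{North, South, East, West, Central, Uptown}: service 295 + fixed 883 = 1178
No other subset beats 801.

Minimum total cost: 801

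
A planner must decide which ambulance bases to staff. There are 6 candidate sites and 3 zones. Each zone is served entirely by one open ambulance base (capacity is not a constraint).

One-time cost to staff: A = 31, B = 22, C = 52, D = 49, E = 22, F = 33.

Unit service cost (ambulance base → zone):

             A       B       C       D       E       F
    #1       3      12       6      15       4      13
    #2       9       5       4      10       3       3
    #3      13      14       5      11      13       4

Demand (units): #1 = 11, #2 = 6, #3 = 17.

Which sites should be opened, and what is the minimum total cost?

Open A and F; minimum total cost 183.

For any fixed open set, each zone goes to its cheapest open site; total = fixed + service.
{A, F}: #1→A 3·11=33, #2→F 3·6=18, #3→F 4·17=68. Service 119; fixed 64; total 183.
{E, F}: #1→E 4·11=44, #2→E 3·6=18, #3→F 4·17=68. Service 130; fixed 55; total 185.
{A, B, F}: service 119 + fixed 86 = 205
{A, B, C, D, E, F}: #1→A 3·11=33, #2→E 3·6=18, #3→F 4·17=68. Service 119; fixed 209; total 328.
No other subset beats 183.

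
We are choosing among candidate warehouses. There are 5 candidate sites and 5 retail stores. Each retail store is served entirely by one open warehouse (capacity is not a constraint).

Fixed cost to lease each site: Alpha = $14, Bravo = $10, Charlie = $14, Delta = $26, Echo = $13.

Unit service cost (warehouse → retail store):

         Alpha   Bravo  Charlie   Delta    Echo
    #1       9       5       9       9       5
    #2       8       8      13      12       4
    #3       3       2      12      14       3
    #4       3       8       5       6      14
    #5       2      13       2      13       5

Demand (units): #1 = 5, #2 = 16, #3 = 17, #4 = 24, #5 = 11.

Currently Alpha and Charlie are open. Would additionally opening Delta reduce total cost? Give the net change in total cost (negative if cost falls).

No — net change +26 (cost rises by 26).

Current service cost with {Alpha, Charlie}: 318.
Adding Delta: each retail store re-picks its cheapest; new service cost 318, saving 0.
Extra fixed cost: 26. Net change = 26 − 0 = 26.
(Totals: 346 → 372.)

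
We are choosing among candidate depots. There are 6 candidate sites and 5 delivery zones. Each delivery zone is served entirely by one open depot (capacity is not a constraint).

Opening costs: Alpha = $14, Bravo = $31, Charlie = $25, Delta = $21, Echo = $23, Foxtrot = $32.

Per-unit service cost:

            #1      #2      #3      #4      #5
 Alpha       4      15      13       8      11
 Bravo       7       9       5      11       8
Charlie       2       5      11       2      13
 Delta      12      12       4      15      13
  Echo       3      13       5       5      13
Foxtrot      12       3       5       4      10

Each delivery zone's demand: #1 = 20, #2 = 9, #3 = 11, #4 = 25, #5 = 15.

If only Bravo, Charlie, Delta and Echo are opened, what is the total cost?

Total cost: 399

Each delivery zone is assigned to its cheapest site among the open ones.
{Bravo, Charlie, Delta, Echo}: #1→Charlie 2·20=40, #2→Charlie 5·9=45, #3→Delta 4·11=44, #4→Charlie 2·25=50, #5→Bravo 8·15=120. Service 299; fixed 100; total 399.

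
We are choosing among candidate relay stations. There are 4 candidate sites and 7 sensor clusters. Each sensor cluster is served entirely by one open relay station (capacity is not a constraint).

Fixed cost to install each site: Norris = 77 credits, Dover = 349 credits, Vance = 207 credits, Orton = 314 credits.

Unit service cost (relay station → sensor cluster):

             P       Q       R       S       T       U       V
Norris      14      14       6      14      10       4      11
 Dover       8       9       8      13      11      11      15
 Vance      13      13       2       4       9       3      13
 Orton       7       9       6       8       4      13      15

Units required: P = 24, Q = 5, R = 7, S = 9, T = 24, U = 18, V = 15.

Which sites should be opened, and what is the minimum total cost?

Open Norris and Orton; minimum total cost 1051.

For any fixed open set, each sensor cluster goes to its cheapest open site; total = fixed + service.
{Norris, Orton}: P→Orton 7·24=168, Q→Orton 9·5=45, R→Norris 6·7=42, S→Orton 8·9=72, T→Orton 4·24=96, U→Norris 4·18=72, V→Norris 11·15=165. Service 660; fixed 391; total 1051.
{Vance}: P→Vance 13·24=312, Q→Vance 13·5=65, R→Vance 2·7=14, S→Vance 4·9=36, T→Vance 9·24=216, U→Vance 3·18=54, V→Vance 13·15=195. Service 892; fixed 207; total 1099.
{Norris}: service 1051 + fixed 77 = 1128
{Norris, Dover, Vance, Orton}: service 578 + fixed 947 = 1525
(All 15 nonempty subsets were checked; Norris and Orton is lowest.)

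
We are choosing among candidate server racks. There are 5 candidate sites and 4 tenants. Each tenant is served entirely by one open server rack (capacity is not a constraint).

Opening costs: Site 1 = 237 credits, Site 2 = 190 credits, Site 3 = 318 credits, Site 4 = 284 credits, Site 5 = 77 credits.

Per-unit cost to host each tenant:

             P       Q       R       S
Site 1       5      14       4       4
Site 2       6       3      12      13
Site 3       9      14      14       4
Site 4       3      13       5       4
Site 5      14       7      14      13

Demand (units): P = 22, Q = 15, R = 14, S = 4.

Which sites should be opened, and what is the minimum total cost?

Open Site 2 only; minimum total cost 587.

For any fixed open set, each tenant goes to its cheapest open site; total = fixed + service.
{Site 2}: P→Site 2 6·22=132, Q→Site 2 3·15=45, R→Site 2 12·14=168, S→Site 2 13·4=52. Service 397; fixed 190; total 587.
{Site 1, Site 5}: P→Site 1 5·22=110, Q→Site 5 7·15=105, R→Site 1 4·14=56, S→Site 1 4·4=16. Service 287; fixed 314; total 601.
{Site 4, Site 5}: P→Site 4 3·22=66, Q→Site 5 7·15=105, R→Site 4 5·14=70, S→Site 4 4·4=16. Service 257; fixed 361; total 618.
{Site 1, Site 2, Site 3, Site 4, Site 5}: P→Site 4 3·22=66, Q→Site 2 3·15=45, R→Site 1 4·14=56, S→Site 1 4·4=16. Service 183; fixed 1106; total 1289.
No other subset beats 587.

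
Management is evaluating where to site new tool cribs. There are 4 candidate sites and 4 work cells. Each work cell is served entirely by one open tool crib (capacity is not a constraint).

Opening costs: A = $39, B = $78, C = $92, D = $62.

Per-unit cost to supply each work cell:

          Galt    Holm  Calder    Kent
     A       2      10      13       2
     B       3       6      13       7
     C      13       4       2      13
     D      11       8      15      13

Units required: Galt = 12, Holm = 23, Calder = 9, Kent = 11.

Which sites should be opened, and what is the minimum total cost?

Open A and C; minimum total cost 287.

For any fixed open set, each work cell goes to its cheapest open site; total = fixed + service.
{A, C}: Galt→A 2·12=24, Holm→C 4·23=92, Calder→C 2·9=18, Kent→A 2·11=22. Service 156; fixed 131; total 287.
{A, C, D}: service 156 + fixed 193 = 349
{A, B, C}: service 156 + fixed 209 = 365
{A, B, C, D}: service 156 + fixed 271 = 427
No other subset beats 287.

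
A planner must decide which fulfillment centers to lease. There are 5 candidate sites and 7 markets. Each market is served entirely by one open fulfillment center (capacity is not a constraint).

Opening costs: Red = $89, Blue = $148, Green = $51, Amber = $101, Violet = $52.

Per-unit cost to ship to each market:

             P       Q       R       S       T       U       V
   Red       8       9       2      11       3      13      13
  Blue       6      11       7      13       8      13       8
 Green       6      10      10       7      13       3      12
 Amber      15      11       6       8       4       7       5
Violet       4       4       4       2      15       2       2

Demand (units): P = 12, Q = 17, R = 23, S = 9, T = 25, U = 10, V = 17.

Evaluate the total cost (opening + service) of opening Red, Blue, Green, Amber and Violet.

Each market is assigned to its cheapest site among the open ones.
{Red, Blue, Green, Amber, Violet}: P→Violet 4·12=48, Q→Violet 4·17=68, R→Red 2·23=46, S→Violet 2·9=18, T→Red 3·25=75, U→Violet 2·10=20, V→Violet 2·17=34. Service 309; fixed 441; total 750.

Total cost: 750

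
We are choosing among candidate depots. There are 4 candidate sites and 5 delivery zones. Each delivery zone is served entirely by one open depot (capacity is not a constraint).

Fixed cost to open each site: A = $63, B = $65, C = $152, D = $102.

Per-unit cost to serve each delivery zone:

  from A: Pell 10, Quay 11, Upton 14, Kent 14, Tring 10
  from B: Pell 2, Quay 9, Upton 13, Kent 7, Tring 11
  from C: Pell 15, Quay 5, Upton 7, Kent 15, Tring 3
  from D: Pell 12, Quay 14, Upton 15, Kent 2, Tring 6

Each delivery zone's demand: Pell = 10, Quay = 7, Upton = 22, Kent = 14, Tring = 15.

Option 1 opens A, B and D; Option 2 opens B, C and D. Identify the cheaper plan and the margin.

Option 1: {A, B, D}: Pell→B 2·10=20, Quay→B 9·7=63, Upton→B 13·22=286, Kent→D 2·14=28, Tring→D 6·15=90. Service 487; fixed 230; total 717.
Option 2: {B, C, D}: Pell→B 2·10=20, Quay→C 5·7=35, Upton→C 7·22=154, Kent→D 2·14=28, Tring→C 3·15=45. Service 282; fixed 319; total 601.
Difference: |717 − 601| = 116.

Option 2 is cheaper by 116.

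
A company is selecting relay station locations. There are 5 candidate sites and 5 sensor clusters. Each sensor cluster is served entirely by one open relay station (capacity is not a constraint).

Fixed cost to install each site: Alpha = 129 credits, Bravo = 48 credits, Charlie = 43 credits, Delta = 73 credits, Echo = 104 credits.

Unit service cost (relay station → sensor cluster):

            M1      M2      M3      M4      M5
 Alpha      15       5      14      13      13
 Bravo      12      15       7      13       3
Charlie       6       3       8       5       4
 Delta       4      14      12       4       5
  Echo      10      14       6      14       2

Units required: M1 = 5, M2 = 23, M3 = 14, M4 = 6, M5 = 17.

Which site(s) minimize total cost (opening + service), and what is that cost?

For any fixed open set, each sensor cluster goes to its cheapest open site; total = fixed + service.
{Charlie}: M1→Charlie 6·5=30, M2→Charlie 3·23=69, M3→Charlie 8·14=112, M4→Charlie 5·6=30, M5→Charlie 4·17=68. Service 309; fixed 43; total 352.
{Bravo, Charlie}: service 278 + fixed 91 = 369
{Charlie, Echo}: service 247 + fixed 147 = 394
{Alpha, Bravo, Charlie, Delta, Echo}: M1→Delta 4·5=20, M2→Charlie 3·23=69, M3→Echo 6·14=84, M4→Delta 4·6=24, M5→Echo 2·17=34. Service 231; fixed 397; total 628.
No other subset beats 352.

Open Charlie only; minimum total cost 352.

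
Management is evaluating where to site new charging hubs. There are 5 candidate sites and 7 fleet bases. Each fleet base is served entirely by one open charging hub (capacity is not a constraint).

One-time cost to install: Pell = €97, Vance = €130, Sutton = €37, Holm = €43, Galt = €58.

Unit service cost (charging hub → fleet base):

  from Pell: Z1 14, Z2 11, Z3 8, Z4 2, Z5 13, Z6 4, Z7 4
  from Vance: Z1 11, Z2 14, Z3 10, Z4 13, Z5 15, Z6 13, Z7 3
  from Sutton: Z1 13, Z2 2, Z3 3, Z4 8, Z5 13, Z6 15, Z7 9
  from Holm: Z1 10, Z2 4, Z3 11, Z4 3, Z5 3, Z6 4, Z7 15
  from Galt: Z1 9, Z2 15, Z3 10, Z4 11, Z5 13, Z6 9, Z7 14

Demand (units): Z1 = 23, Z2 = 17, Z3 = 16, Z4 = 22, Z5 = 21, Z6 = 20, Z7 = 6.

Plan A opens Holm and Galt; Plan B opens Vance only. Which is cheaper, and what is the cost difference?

Plan A is cheaper by 831.

Plan A: {Holm, Galt}: Z1→Galt 9·23=207, Z2→Holm 4·17=68, Z3→Galt 10·16=160, Z4→Holm 3·22=66, Z5→Holm 3·21=63, Z6→Holm 4·20=80, Z7→Galt 14·6=84. Service 728; fixed 101; total 829.
Plan B: {Vance}: Z1→Vance 11·23=253, Z2→Vance 14·17=238, Z3→Vance 10·16=160, Z4→Vance 13·22=286, Z5→Vance 15·21=315, Z6→Vance 13·20=260, Z7→Vance 3·6=18. Service 1530; fixed 130; total 1660.
Difference: |829 − 1660| = 831.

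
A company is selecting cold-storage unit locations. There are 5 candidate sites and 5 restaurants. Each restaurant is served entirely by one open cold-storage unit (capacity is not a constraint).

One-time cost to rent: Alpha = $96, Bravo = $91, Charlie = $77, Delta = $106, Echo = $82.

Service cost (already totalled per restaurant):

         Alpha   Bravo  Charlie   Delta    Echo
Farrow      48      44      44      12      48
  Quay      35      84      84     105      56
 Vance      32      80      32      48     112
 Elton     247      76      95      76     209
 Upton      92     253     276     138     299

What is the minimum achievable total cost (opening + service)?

Minimum total cost: 449

For any fixed open set, each restaurant goes to its cheapest open site; total = fixed + service.
{Alpha, Delta}: Farrow→Delta 12, Quay→Alpha 35, Vance→Alpha 32, Elton→Delta 76, Upton→Alpha 92. Service 247; fixed 202; total 449.
{Alpha, Bravo}: service 279 + fixed 187 = 466
{Alpha, Charlie}: service 298 + fixed 173 = 471
{Alpha, Bravo, Charlie, Delta, Echo}: Farrow→Delta 12, Quay→Alpha 35, Vance→Alpha 32, Elton→Bravo 76, Upton→Alpha 92. Service 247; fixed 452; total 699.
No other subset beats 449.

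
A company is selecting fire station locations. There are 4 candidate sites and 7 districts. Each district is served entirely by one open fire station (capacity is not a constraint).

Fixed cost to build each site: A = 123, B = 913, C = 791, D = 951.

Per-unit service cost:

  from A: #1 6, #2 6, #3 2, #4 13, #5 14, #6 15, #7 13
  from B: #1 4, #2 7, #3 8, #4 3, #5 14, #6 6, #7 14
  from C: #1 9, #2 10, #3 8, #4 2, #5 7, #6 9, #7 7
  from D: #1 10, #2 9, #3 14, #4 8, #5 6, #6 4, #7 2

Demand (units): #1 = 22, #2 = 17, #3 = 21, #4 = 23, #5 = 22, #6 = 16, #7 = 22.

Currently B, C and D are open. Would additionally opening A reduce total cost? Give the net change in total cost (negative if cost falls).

Current service cost with {B, C, D}: 661.
Adding A: each district re-picks its cheapest; new service cost 518, saving 143.
Extra fixed cost: 123. Net change = 123 − 143 = -20.
(Totals: 3316 → 3296.)

Yes — net change −20 (cost falls by 20).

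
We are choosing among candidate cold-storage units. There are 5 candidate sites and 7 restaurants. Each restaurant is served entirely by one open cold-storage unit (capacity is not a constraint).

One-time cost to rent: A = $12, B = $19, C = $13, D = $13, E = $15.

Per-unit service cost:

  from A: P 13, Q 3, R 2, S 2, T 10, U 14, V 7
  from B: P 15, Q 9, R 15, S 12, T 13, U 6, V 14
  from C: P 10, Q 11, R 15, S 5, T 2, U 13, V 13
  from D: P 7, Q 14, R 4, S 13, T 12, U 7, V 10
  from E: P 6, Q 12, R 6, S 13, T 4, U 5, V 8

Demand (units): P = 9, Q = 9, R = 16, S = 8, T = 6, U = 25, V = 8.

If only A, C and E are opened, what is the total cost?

Each restaurant is assigned to its cheapest site among the open ones.
{A, C, E}: P→E 6·9=54, Q→A 3·9=27, R→A 2·16=32, S→A 2·8=16, T→C 2·6=12, U→E 5·25=125, V→A 7·8=56. Service 322; fixed 40; total 362.

Total cost: 362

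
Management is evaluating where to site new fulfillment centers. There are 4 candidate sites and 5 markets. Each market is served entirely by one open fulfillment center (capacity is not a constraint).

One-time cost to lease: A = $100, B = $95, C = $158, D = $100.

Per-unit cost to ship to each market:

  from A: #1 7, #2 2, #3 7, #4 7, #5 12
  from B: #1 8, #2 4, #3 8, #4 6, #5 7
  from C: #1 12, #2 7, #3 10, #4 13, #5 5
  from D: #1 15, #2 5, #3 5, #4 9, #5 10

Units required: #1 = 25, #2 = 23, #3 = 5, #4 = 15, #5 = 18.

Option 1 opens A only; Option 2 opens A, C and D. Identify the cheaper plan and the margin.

Option 1 is cheaper by 122.

Option 1: {A}: #1→A 7·25=175, #2→A 2·23=46, #3→A 7·5=35, #4→A 7·15=105, #5→A 12·18=216. Service 577; fixed 100; total 677.
Option 2: {A, C, D}: #1→A 7·25=175, #2→A 2·23=46, #3→D 5·5=25, #4→A 7·15=105, #5→C 5·18=90. Service 441; fixed 358; total 799.
Difference: |677 − 799| = 122.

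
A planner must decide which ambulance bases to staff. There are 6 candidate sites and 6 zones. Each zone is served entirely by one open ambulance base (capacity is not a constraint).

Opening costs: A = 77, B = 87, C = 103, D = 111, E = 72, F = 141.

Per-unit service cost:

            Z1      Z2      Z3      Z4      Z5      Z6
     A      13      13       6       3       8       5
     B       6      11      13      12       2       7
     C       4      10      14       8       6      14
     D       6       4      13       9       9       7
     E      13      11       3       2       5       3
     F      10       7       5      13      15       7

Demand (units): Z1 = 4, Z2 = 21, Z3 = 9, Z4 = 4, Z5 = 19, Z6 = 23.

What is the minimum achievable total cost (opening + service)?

For any fixed open set, each zone goes to its cheapest open site; total = fixed + service.
{D, E}: Z1→D 6·4=24, Z2→D 4·21=84, Z3→E 3·9=27, Z4→E 2·4=8, Z5→E 5·19=95, Z6→E 3·23=69. Service 307; fixed 183; total 490.
{B, D, E}: service 250 + fixed 270 = 520
{E}: Z1→E 13·4=52, Z2→E 11·21=231, Z3→E 3·9=27, Z4→E 2·4=8, Z5→E 5·19=95, Z6→E 3·23=69. Service 482; fixed 72; total 554.
{A, B, C, D, E, F}: Z1→C 4·4=16, Z2→D 4·21=84, Z3→E 3·9=27, Z4→E 2·4=8, Z5→B 2·19=38, Z6→E 3·23=69. Service 242; fixed 591; total 833.
No other subset beats 490.

Minimum total cost: 490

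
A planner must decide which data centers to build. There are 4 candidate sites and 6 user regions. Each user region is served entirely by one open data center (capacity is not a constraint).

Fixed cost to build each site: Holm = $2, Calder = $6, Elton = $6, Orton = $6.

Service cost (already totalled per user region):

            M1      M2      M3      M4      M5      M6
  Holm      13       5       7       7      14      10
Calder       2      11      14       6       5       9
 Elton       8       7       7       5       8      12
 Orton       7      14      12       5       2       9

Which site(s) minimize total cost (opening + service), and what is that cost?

Open Holm and Calder; minimum total cost 42.

For any fixed open set, each user region goes to its cheapest open site; total = fixed + service.
{Holm, Calder}: M1→Calder 2, M2→Holm 5, M3→Holm 7, M4→Calder 6, M5→Calder 5, M6→Calder 9. Service 34; fixed 8; total 42.
{Holm, Orton}: service 35 + fixed 8 = 43
{Holm, Calder, Orton}: service 30 + fixed 14 = 44
{Holm, Calder, Elton, Orton}: M1→Calder 2, M2→Holm 5, M3→Holm 7, M4→Elton 5, M5→Orton 2, M6→Calder 9. Service 30; fixed 20; total 50.
No other subset beats 42.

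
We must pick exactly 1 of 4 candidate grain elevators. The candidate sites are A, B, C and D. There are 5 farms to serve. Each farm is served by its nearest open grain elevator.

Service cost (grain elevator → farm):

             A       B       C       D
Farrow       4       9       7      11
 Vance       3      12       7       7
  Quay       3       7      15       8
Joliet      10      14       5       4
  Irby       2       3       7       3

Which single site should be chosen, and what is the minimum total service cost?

With exactly 1 open, each farm uses its cheapest among the chosen.
{A}: Farrow→A 4, Vance→A 3, Quay→A 3, Joliet→A 10, Irby→A 2. Service cost 22.
{D}: service cost 33
{C}: service cost 41
Among all 4 size-1 choices, {A} is lowest.

Choose A only; total service cost 22.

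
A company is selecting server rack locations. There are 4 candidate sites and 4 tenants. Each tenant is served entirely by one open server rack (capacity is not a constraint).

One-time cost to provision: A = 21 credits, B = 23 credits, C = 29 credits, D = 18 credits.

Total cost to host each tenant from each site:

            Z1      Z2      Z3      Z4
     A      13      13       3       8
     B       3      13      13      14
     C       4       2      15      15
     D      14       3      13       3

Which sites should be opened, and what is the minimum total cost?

Open D only; minimum total cost 51.

For any fixed open set, each tenant goes to its cheapest open site; total = fixed + service.
{D}: Z1→D 14, Z2→D 3, Z3→D 13, Z4→D 3. Service 33; fixed 18; total 51.
{A}: service 37 + fixed 21 = 58
{A, D}: Z1→A 13, Z2→D 3, Z3→A 3, Z4→D 3. Service 22; fixed 39; total 61.
{A, B, C, D}: Z1→B 3, Z2→C 2, Z3→A 3, Z4→D 3. Service 11; fixed 91; total 102.
(All 15 nonempty subsets were checked; D only is lowest.)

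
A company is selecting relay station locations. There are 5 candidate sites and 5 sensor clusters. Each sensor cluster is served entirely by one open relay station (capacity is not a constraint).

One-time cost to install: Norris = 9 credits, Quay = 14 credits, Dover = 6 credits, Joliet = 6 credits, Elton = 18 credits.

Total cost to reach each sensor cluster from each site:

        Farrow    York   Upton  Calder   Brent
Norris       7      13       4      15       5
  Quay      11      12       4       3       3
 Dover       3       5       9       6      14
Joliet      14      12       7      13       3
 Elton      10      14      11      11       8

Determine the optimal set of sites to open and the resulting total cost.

For any fixed open set, each sensor cluster goes to its cheapest open site; total = fixed + service.
{Dover, Joliet}: Farrow→Dover 3, York→Dover 5, Upton→Joliet 7, Calder→Dover 6, Brent→Joliet 3. Service 24; fixed 12; total 36.
{Norris, Dover}: Farrow→Dover 3, York→Dover 5, Upton→Norris 4, Calder→Dover 6, Brent→Norris 5. Service 23; fixed 15; total 38.
{Quay, Dover}: service 18 + fixed 20 = 38
{Norris, Quay, Dover, Joliet, Elton}: service 18 + fixed 53 = 71
No other subset beats 36.

Open Dover and Joliet; minimum total cost 36.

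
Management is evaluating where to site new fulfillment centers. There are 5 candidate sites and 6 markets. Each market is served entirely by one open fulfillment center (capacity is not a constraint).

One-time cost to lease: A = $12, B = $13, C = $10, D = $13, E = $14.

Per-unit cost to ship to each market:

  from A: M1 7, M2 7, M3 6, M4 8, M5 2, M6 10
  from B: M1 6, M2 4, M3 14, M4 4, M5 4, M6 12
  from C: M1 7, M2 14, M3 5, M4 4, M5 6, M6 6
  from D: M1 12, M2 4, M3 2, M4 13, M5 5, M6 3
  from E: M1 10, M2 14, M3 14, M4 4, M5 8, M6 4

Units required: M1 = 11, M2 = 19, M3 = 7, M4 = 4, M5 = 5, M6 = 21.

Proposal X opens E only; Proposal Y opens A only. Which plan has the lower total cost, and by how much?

Proposal Y is cheaper by 112.

Proposal X: {E}: M1→E 10·11=110, M2→E 14·19=266, M3→E 14·7=98, M4→E 4·4=16, M5→E 8·5=40, M6→E 4·21=84. Service 614; fixed 14; total 628.
Proposal Y: {A}: M1→A 7·11=77, M2→A 7·19=133, M3→A 6·7=42, M4→A 8·4=32, M5→A 2·5=10, M6→A 10·21=210. Service 504; fixed 12; total 516.
Difference: |628 − 516| = 112.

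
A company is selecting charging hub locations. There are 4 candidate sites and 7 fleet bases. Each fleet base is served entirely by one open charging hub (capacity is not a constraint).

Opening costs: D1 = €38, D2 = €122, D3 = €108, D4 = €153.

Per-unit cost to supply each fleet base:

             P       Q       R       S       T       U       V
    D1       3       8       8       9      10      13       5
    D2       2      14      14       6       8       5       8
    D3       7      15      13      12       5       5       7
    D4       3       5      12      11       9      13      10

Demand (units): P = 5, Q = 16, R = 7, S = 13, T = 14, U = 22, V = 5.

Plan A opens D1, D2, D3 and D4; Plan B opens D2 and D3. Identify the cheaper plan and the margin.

Plan A: {D1, D2, D3, D4}: P→D2 2·5=10, Q→D4 5·16=80, R→D1 8·7=56, S→D2 6·13=78, T→D3 5·14=70, U→D2 5·22=110, V→D1 5·5=25. Service 429; fixed 421; total 850.
Plan B: {D2, D3}: P→D2 2·5=10, Q→D2 14·16=224, R→D3 13·7=91, S→D2 6·13=78, T→D3 5·14=70, U→D2 5·22=110, V→D3 7·5=35. Service 618; fixed 230; total 848.
Difference: |850 − 848| = 2.

Plan B is cheaper by 2.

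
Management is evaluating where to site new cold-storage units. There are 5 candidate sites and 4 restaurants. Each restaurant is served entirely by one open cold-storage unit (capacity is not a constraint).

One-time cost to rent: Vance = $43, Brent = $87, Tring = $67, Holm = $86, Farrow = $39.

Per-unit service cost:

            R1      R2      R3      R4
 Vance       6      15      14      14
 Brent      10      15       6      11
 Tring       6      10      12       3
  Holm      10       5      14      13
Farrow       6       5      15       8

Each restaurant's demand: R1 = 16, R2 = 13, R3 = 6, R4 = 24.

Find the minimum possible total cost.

For any fixed open set, each restaurant goes to its cheapest open site; total = fixed + service.
{Tring, Farrow}: R1→Tring 6·16=96, R2→Farrow 5·13=65, R3→Tring 12·6=72, R4→Tring 3·24=72. Service 305; fixed 106; total 411.
{Tring}: service 370 + fixed 67 = 437
{Vance, Tring, Farrow}: service 305 + fixed 149 = 454
{Vance, Brent, Tring, Holm, Farrow}: service 269 + fixed 322 = 591
No other subset beats 411.

Minimum total cost: 411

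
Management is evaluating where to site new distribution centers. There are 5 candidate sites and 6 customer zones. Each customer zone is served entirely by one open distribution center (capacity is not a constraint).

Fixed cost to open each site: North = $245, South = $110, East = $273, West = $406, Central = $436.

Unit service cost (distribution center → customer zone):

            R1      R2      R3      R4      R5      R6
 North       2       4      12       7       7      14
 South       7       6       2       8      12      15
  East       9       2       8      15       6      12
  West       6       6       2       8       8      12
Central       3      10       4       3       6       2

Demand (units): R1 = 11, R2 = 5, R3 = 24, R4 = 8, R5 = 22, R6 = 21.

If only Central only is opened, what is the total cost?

Total cost: 813

Each customer zone is assigned to its cheapest site among the open ones.
{Central}: R1→Central 3·11=33, R2→Central 10·5=50, R3→Central 4·24=96, R4→Central 3·8=24, R5→Central 6·22=132, R6→Central 2·21=42. Service 377; fixed 436; total 813.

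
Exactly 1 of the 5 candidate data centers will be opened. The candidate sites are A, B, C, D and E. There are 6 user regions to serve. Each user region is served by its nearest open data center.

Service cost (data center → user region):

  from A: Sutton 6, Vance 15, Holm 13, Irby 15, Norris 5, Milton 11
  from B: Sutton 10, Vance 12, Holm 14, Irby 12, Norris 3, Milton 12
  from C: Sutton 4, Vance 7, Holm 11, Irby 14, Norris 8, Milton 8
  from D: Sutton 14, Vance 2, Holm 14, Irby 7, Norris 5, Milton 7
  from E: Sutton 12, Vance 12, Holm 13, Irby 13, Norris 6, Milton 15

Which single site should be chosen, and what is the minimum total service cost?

With exactly 1 open, each user region uses its cheapest among the chosen.
{D}: Sutton→D 14, Vance→D 2, Holm→D 14, Irby→D 7, Norris→D 5, Milton→D 7. Service cost 49.
{C}: service cost 52
{B}: service cost 63
Among all 5 size-1 choices, {D} is lowest.

Choose D only; total service cost 49.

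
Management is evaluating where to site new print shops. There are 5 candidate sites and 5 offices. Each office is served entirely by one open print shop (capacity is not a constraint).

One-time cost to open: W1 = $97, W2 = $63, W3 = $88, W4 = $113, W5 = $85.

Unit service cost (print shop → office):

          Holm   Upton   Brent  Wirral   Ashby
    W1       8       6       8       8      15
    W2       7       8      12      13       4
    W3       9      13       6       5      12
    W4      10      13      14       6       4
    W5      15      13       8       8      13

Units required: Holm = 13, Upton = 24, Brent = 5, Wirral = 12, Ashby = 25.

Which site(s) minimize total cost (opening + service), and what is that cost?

For any fixed open set, each office goes to its cheapest open site; total = fixed + service.
{W2, W3}: Holm→W2 7·13=91, Upton→W2 8·24=192, Brent→W3 6·5=30, Wirral→W3 5·12=60, Ashby→W2 4·25=100. Service 473; fixed 151; total 624.
{W1, W2}: service 471 + fixed 160 = 631
{W2}: service 599 + fixed 63 = 662
{W1, W2, W3, W4, W5}: service 425 + fixed 446 = 871
No other subset beats 624.

Open W2 and W3; minimum total cost 624.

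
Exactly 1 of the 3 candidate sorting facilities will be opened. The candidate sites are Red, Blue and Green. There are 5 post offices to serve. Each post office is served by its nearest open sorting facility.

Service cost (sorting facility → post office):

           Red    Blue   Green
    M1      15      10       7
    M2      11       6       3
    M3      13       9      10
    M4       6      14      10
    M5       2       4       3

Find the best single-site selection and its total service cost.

With exactly 1 open, each post office uses its cheapest among the chosen.
{Green}: M1→Green 7, M2→Green 3, M3→Green 10, M4→Green 10, M5→Green 3. Service cost 33.
{Blue}: service cost 43
{Red}: service cost 47
Among all 3 size-1 choices, {Green} is lowest.

Choose Green only; total service cost 33.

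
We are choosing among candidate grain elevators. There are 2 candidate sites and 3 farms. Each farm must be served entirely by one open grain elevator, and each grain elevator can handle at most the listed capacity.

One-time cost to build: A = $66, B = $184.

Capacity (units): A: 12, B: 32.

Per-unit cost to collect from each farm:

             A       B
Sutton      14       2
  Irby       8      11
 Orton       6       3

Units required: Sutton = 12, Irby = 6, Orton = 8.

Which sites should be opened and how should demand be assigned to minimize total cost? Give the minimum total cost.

Minimum total cost: 298

Open {B}: Sutton→B 2·12=24, Irby→B 11·6=66, Orton→B 3·8=24.
Loads: B carries 26/32. Service 114; fixed 184; total 298.
Next best feasible plan costs 346.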